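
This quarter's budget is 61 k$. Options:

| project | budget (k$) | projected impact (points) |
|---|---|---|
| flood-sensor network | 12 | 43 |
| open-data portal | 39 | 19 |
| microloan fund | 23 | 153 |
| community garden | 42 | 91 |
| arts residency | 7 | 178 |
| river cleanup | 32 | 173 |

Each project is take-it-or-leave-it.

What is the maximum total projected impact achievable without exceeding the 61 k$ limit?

394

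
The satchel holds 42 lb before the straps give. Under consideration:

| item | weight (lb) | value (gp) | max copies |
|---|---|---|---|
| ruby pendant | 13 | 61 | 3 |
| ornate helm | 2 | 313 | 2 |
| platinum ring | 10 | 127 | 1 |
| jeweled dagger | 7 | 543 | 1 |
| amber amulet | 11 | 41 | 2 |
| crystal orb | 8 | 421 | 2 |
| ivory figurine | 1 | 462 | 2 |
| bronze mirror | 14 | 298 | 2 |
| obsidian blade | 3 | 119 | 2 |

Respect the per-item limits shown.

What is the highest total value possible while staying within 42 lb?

3181

Ranking by ratio (value/lb): ivory figurine 462.00, ornate helm 156.50, jeweled dagger 77.57, crystal orb 52.62.
The ratio heuristic lands on 2×ornate helm + jeweled dagger + 2×crystal orb + 2×ivory figurine + 2×obsidian blade (3173) but leaves 7 lb idle.
Dropping obsidian blade frees 3 lb; slotting in platinum ring (10 lb) lifts the total to 3181 at 42 lb.
Every other selection either busts 42 lb or exceeds an availability limit or fails to beat 3181.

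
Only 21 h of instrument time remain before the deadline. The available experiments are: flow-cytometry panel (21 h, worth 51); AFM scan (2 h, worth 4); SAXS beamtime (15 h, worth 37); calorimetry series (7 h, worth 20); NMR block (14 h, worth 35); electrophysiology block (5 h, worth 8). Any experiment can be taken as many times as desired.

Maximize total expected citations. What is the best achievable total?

3×calorimetry series uses 21 of the 21 h and totals 60.
No other feasible combination exceeds 60.

60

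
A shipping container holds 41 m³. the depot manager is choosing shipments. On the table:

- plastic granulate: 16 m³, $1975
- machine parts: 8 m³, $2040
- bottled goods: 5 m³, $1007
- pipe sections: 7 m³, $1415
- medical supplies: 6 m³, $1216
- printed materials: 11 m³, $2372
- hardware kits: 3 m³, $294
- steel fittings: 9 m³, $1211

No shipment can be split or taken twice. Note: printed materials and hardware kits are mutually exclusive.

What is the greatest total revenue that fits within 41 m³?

8254

Density check — machine parts 255.00, printed materials 215.64, medical supplies 202.67 are the best per m³.
Best packing: machine parts + pipe sections + medical supplies + printed materials + steel fittings — 41 m³, 8254 total.
An exhaustive check of the 256 subsets confirms 8254.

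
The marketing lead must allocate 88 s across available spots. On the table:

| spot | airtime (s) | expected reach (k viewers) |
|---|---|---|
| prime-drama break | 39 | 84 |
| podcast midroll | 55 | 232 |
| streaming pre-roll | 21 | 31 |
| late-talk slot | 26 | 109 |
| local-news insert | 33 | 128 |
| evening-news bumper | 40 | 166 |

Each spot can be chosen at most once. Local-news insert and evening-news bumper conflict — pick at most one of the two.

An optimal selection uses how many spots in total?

2

Optimal total is 360.
For example podcast midroll + local-news insert achieves it, using 88 s.
All optima have 2 spots.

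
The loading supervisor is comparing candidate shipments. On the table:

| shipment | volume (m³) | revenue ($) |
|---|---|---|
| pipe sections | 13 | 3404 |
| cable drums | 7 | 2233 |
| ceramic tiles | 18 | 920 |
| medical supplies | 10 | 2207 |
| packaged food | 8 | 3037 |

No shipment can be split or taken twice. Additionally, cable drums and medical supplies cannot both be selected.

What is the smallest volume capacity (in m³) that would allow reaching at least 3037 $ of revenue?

Look for the lowest-volume combination reaching 3037.
Taking packaged food gives 3037 (≥ 3037) for 8 m³.
Any bundle with less than 8 m³ falls short of 3037.

8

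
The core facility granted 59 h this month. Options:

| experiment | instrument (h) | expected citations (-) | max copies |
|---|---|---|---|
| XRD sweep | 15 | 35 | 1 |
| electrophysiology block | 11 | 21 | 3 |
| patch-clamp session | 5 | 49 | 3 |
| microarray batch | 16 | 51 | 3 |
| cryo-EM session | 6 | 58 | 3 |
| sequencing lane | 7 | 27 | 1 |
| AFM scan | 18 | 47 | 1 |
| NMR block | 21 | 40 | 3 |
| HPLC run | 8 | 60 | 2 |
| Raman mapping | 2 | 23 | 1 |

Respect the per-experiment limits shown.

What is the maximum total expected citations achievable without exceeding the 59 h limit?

491

The ratio ordering already packs tightly: 3×patch-clamp session + 3×cryo-EM session + sequencing lane + 2×HPLC run + Raman mapping, 58 h, 491.
Nothing else within 59 h beats 491.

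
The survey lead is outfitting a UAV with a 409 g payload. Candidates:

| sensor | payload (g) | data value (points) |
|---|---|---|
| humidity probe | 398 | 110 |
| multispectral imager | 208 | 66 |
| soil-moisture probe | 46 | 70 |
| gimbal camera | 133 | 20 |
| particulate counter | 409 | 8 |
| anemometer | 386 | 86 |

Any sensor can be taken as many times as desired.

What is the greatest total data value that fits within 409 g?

Density check — soil-moisture probe 1.52, multispectral imager 0.32, humidity probe 0.28, anemometer 0.22 are the best per g.
8×soil-moisture probe uses 368 of the 409 g and totals 560.
The spare 41 g is too small for any remaining sensor, and no exchange beats 560.

560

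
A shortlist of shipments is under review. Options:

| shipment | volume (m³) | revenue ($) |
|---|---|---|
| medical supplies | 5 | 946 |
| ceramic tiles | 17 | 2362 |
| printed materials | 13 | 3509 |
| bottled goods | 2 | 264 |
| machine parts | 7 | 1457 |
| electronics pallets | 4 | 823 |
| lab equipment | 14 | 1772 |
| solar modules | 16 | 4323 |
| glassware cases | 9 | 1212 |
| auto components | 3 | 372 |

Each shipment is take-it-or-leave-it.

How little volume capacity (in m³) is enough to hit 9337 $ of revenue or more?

38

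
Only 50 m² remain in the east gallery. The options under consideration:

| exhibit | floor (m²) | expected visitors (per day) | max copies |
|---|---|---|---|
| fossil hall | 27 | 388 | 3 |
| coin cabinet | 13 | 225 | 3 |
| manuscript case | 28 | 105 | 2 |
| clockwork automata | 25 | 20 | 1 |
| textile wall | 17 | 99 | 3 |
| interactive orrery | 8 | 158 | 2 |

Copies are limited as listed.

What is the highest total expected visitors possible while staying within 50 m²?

833

A density-first pass picks 2×coin cabinet + 2×interactive orrery — 766 at 42 m².
Dropping interactive orrery frees 8 m²; slotting in coin cabinet (13 m²) lifts the total to 833 at 47 m².
The spare 3 m² is too small for any remaining exhibit, and no exchange beats 833.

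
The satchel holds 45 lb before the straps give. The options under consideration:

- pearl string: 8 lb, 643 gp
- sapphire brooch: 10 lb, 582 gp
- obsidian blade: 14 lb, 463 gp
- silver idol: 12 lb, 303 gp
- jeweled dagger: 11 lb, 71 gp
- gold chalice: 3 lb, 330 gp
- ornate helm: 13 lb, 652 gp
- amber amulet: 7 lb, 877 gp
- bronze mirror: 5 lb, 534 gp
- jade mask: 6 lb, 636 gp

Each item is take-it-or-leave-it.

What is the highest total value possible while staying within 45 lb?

3672

Greedy by ratio would take pearl string + sapphire brooch + gold chalice + amber amulet + bronze mirror + jade mask: 39 lb used, total 3602.
Dropping sapphire brooch frees 10 lb; slotting in ornate helm (13 lb) lifts the total to 3672 at 42 lb.
The closest alternative, sapphire brooch + gold chalice + ornate helm + amber amulet + bronze mirror + jade mask, reaches only 3611.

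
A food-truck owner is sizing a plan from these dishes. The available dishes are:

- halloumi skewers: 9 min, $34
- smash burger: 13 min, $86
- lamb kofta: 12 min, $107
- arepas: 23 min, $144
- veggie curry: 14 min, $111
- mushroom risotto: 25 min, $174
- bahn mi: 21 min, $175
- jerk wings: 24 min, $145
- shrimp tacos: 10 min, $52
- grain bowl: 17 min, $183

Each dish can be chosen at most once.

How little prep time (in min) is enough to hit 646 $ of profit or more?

77

Look for the lowest-prep combination reaching 646.
smash burger + lamb kofta + veggie curry + bahn mi + grain bowl reaches 662 using 77 min.
Any bundle with less than 77 min falls short of 646.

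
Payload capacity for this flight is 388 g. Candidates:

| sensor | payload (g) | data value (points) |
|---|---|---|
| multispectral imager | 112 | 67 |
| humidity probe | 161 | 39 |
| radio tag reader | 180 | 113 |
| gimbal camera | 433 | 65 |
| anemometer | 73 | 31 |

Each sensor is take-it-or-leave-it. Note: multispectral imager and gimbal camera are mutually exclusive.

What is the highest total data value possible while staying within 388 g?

211

Taking multispectral imager + radio tag reader + anemometer: 365 g used, 211 in data value.
The closest alternative, multispectral imager + radio tag reader, reaches only 180.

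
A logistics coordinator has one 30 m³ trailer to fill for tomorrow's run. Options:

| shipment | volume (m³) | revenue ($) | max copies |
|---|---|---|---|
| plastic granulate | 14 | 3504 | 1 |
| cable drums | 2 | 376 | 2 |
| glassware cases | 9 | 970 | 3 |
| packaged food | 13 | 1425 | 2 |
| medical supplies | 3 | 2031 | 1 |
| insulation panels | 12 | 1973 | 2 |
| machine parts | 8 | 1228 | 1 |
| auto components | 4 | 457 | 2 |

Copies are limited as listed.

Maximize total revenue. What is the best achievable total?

Ranking by ratio (revenue/m³): medical supplies 677.00, plastic granulate 250.29, cable drums 188.00, insulation panels 164.42.
The ratio ordering already packs tightly: plastic granulate + 2×cable drums + medical supplies + machine parts, 29 m³, 7515.
That's the maximum — no swap from here does better than 7515.

7515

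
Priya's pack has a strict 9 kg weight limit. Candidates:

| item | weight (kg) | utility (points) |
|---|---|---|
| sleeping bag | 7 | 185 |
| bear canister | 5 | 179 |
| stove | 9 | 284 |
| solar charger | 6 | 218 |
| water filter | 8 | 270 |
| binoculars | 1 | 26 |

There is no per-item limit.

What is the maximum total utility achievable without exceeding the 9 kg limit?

296

The ratio ordering already packs tightly: solar charger + 3×binoculars, 9 kg, 296.
Nothing else within 9 kg beats 296.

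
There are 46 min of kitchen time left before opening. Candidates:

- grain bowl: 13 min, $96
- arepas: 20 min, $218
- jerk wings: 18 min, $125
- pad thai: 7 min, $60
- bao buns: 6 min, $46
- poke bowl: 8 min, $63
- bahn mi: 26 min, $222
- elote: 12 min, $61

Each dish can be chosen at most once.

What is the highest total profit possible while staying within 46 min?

Greedy by ratio would take arepas + pad thai + bao buns + poke bowl: 41 min used, total 387.
Replace pad thai and bao buns and poke bowl with bahn mi: the trade gains 53 net, giving 440 at 46 min.
The closest alternative, grain bowl + arepas + pad thai + bao buns, reaches only 420.

440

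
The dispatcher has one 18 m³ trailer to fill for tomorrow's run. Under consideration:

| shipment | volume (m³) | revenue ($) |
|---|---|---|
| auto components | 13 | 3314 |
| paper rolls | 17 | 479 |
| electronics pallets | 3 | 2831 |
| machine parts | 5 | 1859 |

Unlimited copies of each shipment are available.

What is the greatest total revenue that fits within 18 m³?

Ranking by ratio (revenue/m³): electronics pallets 943.67, machine parts 371.80, auto components 254.92, paper rolls 28.18.
Taking 6×electronics pallets: 18 m³ used, 16986 in revenue.
No other feasible combination exceeds 16986.

16986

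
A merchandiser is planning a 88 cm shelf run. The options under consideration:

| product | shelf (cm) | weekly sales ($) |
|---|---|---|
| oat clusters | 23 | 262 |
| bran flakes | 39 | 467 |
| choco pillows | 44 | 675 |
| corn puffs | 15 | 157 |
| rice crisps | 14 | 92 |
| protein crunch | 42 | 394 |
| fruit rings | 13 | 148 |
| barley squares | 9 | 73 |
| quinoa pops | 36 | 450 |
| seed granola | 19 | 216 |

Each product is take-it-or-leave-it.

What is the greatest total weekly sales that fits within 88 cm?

Ranking by ratio (weekly sales/cm): choco pillows 15.34, quinoa pops 12.50, bran flakes 11.97.
A density-first pass picks choco pillows + quinoa pops — 1125 at 80 cm.
Dropping quinoa pops frees 36 cm; slotting in oat clusters + seed granola (42 cm) lifts the total to 1153 at 86 cm.
No other feasible combination exceeds 1153.

1153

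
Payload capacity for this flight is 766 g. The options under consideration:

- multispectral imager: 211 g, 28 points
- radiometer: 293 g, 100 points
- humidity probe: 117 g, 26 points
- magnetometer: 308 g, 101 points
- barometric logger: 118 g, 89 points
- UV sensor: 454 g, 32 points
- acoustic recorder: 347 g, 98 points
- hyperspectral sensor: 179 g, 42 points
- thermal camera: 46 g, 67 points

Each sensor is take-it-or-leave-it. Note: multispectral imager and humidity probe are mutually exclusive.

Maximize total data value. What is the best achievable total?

Best packing: radiometer + magnetometer + barometric logger + thermal camera — 765 g, 357 total.
Runner-up radiometer + humidity probe + barometric logger + hyperspectral sensor + thermal camera tops out at 324.

357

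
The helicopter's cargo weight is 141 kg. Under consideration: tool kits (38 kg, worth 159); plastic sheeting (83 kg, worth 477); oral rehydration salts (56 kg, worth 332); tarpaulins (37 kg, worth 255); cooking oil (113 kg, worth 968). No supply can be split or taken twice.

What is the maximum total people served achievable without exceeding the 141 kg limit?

Taking cooking oil: 113 kg used, 968 in people served.

968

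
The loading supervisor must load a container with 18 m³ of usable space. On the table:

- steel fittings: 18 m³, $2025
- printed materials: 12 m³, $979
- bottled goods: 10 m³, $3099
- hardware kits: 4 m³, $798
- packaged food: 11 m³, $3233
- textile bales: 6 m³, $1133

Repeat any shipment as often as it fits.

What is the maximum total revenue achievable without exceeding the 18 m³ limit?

4695

Best packing: bottled goods + 2×hardware kits — 18 m³, 4695 total.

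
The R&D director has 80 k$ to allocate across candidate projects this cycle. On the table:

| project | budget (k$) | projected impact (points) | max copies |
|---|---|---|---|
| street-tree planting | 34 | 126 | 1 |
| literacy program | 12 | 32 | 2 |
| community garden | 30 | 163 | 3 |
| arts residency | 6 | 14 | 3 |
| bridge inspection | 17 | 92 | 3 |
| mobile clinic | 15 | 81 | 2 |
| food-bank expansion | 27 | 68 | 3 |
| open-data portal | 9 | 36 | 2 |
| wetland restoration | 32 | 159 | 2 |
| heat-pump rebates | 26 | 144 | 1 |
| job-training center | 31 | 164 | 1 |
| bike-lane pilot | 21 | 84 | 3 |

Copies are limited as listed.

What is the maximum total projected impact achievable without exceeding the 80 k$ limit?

429

Filling by ratio: community garden + arts residency + bridge inspection + heat-pump rebates for 413, with 1 k$ left unused.
But 2×bridge inspection + mobile clinic + job-training center fits in 80 k$ and reaches 429.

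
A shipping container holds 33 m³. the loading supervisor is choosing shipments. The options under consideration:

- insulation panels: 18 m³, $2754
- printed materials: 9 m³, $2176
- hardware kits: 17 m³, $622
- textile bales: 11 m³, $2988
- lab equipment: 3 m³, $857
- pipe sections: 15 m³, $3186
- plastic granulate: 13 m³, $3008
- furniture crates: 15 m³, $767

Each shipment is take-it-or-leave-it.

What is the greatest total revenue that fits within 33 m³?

8172

Filling by ratio: printed materials + textile bales + lab equipment for 6021, with 10 m³ left unused.
Dropping lab equipment frees 3 m³; slotting in plastic granulate (13 m³) lifts the total to 8172 at 33 m³.
Runner-up lab equipment + pipe sections + plastic granulate tops out at 7051.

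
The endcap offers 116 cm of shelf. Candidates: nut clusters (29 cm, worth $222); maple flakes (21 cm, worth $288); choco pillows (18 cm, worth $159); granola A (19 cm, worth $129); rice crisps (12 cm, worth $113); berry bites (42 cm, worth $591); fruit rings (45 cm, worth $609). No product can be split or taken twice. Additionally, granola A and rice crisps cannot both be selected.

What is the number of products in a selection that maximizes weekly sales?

The maximum weekly sales within 116 cm is 1488.
maple flakes + berry bites + fruit rings hits 1488 at 108 cm.
Every optimal selection uses 3 products.

3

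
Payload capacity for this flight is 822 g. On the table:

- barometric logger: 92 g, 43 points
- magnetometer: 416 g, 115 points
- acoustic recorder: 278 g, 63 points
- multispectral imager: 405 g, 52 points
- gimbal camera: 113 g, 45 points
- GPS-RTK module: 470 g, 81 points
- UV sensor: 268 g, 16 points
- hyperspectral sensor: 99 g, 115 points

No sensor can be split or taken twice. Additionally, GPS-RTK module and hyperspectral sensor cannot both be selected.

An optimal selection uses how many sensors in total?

Optimal total is 318.
barometric logger + magnetometer + gimbal camera + hyperspectral sensor hits 318 at 720 g.
Any selection reaching 318 contains exactly 4 sensors.

4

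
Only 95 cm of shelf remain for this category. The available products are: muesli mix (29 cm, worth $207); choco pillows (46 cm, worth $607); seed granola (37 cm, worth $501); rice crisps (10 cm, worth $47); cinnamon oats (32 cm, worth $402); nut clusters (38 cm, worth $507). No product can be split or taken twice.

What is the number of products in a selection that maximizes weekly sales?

3

The maximum weekly sales within 95 cm is 1161.
For example choco pillows + rice crisps + nut clusters achieves it, using 94 cm.
Every optimal selection uses 3 products.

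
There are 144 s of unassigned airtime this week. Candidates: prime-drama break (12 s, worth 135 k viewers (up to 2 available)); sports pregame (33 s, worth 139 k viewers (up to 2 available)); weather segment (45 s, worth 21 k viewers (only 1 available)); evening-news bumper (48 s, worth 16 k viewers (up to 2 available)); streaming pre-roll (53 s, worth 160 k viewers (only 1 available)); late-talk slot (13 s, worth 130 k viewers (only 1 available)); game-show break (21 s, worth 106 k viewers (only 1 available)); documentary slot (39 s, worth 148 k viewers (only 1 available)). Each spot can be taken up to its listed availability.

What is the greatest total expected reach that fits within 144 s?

Density check — prime-drama break 11.25, late-talk slot 10.00, game-show break 5.05 are the best per s.
Taking the top-ratio spots first gives 2×prime-drama break + 2×sports pregame + late-talk slot + game-show break for 784 (124 s).
Dropping game-show break frees 21 s; slotting in documentary slot (39 s) lifts the total to 826 at 142 s.

826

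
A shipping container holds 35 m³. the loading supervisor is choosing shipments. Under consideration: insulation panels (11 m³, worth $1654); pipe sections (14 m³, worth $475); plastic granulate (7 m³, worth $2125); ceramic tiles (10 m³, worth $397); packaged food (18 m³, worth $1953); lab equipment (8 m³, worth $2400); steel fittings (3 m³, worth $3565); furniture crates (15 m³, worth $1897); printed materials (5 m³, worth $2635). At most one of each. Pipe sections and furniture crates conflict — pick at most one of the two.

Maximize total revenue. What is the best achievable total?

By revenue per m³: steel fittings 1188.33, printed materials 527.00, plastic granulate 303.57 lead.
The ratio ordering already packs tightly: insulation panels + plastic granulate + lab equipment + steel fittings + printed materials, 34 m³, 12379.
The spare 1 m³ is too small for any remaining shipment, and no feasible exchange beats 12379.

12379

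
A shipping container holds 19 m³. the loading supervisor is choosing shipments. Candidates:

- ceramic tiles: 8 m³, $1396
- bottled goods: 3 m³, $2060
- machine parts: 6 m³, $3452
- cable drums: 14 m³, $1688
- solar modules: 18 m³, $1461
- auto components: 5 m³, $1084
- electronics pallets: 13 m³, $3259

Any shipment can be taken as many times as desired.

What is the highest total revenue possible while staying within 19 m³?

12360

6×bottled goods uses 18 of the 19 m³ and totals 12360.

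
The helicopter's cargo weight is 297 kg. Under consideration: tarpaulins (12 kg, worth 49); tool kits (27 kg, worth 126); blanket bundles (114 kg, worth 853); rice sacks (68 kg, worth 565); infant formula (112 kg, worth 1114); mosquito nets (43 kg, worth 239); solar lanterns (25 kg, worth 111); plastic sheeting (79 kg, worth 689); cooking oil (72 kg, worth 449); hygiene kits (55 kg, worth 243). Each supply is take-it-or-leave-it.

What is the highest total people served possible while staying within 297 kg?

2532

By people served per kg: infant formula 9.95, plastic sheeting 8.72, rice sacks 8.31, blanket bundles 7.48 lead.
Filling by ratio: tool kits + rice sacks + infant formula + plastic sheeting for 2494, with 11 kg left unused.
Dropping tool kits and plastic sheeting frees 106 kg; slotting in blanket bundles (114 kg) lifts the total to 2532 at 294 kg.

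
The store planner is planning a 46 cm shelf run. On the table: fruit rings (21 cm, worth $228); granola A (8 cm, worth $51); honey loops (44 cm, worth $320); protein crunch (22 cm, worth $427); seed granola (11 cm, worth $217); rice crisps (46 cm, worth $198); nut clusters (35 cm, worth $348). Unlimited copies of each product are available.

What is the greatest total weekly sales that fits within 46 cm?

868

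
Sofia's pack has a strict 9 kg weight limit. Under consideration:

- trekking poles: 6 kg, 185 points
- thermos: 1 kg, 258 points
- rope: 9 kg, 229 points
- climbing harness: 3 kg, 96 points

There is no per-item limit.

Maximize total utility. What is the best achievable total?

2322

Density check — thermos 258.00, climbing harness 32.00, trekking poles 30.83 are the best per kg.
Taking 9×thermos: 9 kg used, 2322 in utility.
Every other selection either busts 9 kg or fails to beat 2322.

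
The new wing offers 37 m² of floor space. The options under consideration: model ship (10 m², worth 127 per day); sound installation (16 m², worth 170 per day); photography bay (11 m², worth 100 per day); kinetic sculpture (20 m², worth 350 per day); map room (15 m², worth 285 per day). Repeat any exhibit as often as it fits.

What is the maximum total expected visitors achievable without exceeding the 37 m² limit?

635

Ranking by ratio (expected visitors/m²): map room 19.00, kinetic sculpture 17.50, model ship 12.70.
A density-first pass picks 2×map room — 570 at 30 m².
Replace map room with kinetic sculpture: the trade gains 65 net, giving 635 at 35 m².
Nothing else within 37 m² beats 635.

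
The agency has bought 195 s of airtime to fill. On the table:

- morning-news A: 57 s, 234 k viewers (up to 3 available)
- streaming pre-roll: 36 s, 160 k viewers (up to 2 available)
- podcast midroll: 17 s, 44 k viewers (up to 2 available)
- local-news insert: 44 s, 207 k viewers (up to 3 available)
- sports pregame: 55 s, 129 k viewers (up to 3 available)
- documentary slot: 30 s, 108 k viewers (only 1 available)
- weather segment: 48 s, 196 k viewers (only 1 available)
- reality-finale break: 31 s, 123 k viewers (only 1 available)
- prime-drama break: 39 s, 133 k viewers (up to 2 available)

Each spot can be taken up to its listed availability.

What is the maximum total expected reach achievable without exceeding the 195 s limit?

Greedy by ratio would take streaming pre-roll + podcast midroll + 3×local-news insert: 185 s used, total 825.
Replace podcast midroll and local-news insert with streaming pre-roll + reality-finale break: the trade gains 32 net, giving 857 at 191 s.

857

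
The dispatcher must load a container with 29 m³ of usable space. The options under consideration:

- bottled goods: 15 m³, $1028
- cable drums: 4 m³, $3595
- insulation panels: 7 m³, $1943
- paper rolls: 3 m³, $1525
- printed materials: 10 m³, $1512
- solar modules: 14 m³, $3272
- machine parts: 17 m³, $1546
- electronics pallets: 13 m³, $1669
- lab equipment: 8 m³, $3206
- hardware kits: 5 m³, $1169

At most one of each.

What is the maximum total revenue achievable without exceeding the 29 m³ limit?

Filling by ratio: cable drums + insulation panels + paper rolls + lab equipment + hardware kits for 11438, with 2 m³ left unused.
Dropping insulation panels and hardware kits frees 12 m³; slotting in solar modules (14 m³) lifts the total to 11598 at 29 m³.

11598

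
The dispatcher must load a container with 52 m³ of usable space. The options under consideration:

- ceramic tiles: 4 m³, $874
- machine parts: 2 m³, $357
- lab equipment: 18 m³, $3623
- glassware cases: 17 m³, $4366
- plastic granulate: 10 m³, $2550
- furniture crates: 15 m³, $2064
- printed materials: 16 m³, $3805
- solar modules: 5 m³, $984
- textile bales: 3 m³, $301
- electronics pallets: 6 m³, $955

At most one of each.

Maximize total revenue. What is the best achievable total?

12579

Best packing: ceramic tiles + glassware cases + plastic granulate + printed materials + solar modules — 52 m³, 12579 total.
Runner-up ceramic tiles + machine parts + glassware cases + plastic granulate + printed materials + textile bales tops out at 12253.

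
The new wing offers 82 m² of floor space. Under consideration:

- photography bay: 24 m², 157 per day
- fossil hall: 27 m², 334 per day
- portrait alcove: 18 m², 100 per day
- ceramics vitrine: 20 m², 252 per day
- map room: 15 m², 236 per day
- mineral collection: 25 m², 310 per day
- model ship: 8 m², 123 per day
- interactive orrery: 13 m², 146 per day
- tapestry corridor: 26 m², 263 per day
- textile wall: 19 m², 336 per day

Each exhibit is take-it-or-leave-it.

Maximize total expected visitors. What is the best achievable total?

Taking the top-ratio exhibits first gives ceramics vitrine + map room + model ship + interactive orrery + textile wall for 1093 (75 m²).
Replace ceramics vitrine with fossil hall: the trade gains 82 net, giving 1175 at 82 m².
Runner-up fossil hall + ceramics vitrine + map room + textile wall tops out at 1158.

1175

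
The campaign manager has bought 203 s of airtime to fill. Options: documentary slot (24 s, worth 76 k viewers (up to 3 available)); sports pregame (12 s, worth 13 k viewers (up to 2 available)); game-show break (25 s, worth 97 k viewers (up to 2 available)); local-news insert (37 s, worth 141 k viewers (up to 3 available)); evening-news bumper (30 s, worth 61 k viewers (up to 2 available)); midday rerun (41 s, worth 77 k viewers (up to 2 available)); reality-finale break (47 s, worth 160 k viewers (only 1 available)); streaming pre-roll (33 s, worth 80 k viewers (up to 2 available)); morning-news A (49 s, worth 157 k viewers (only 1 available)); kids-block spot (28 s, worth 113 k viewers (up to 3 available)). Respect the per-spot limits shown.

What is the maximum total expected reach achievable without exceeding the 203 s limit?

Ranking by ratio (expected reach/s): kids-block spot 4.04, game-show break 3.88, local-news insert 3.81, reality-finale break 3.40.
Taking the top-ratio spots first gives documentary slot + 2×game-show break + local-news insert + 3×kids-block spot for 750 (195 s).
A better packing is game-show break + 2×local-news insert + reality-finale break + 2×kids-block spot: 202 s, total 765.
Nothing else within 203 s beats 765.

765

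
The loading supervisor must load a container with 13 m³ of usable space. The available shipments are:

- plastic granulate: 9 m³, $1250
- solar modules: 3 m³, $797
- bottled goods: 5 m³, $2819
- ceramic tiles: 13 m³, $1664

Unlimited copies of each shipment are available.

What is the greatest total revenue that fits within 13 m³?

6435

Ranking by ratio (revenue/m³): bottled goods 563.80, solar modules 265.67, plastic granulate 138.89.
Best packing: solar modules + 2×bottled goods — 13 m³, 6435 total.
No other feasible combination exceeds 6435.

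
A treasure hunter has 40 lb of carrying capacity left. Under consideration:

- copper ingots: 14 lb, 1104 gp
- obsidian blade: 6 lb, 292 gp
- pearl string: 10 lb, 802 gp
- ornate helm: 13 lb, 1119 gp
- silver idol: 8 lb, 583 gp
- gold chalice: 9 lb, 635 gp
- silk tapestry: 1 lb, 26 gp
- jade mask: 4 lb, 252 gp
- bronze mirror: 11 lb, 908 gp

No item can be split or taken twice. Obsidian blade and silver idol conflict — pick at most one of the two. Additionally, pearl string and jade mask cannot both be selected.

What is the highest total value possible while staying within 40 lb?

By value per lb: ornate helm 86.08, bronze mirror 82.55, pearl string 80.20, copper ingots 78.86 lead.
Copper ingots + ornate helm + silk tapestry + bronze mirror uses 39 of the 40 lb and totals 3157.
The spare 1 lb is too small for any remaining item, and no feasible exchange beats 3157.

3157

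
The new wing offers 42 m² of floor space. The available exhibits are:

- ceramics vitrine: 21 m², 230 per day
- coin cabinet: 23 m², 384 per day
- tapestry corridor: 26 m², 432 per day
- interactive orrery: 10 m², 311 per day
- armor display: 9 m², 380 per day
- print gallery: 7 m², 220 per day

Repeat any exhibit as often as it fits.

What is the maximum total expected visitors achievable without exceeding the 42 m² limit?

1580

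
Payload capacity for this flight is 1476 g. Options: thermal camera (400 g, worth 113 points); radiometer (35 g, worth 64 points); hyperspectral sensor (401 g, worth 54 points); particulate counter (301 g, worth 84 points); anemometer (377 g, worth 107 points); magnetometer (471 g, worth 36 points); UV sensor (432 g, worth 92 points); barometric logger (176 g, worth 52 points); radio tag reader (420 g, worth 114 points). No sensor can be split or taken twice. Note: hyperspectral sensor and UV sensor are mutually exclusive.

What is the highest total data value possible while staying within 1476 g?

450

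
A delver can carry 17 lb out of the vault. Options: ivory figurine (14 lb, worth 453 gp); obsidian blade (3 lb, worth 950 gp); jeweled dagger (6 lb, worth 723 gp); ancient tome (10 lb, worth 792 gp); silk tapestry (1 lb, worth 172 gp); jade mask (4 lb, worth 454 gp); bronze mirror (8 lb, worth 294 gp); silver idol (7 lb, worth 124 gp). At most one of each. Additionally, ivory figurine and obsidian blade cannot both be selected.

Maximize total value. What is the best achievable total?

2299

Taking obsidian blade + jeweled dagger + silk tapestry + jade mask: 14 lb used, 2299 in value.
The closest alternative, obsidian blade + ancient tome + jade mask, reaches only 2196.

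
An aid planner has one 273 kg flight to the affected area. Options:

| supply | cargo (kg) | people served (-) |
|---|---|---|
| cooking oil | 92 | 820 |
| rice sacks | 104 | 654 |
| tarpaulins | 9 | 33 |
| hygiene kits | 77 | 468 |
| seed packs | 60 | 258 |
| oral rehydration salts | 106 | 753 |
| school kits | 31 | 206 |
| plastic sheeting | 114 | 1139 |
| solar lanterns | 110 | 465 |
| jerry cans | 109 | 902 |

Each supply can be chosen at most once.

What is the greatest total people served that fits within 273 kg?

Ranking by ratio (people served/kg): plastic sheeting 9.99, cooking oil 8.91, jerry cans 8.28.
Filling by ratio: cooking oil + tarpaulins + school kits + plastic sheeting for 2198, with 27 kg left unused.
Replace cooking oil with jerry cans: the trade gains 82 net, giving 2280 at 263 kg.
An exhaustive check of the 1024 subsets confirms 2280.

2280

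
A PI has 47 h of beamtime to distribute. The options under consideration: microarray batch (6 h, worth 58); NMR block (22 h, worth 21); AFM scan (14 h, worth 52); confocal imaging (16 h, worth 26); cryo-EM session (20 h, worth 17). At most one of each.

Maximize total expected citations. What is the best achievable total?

Density check — microarray batch 9.67, AFM scan 3.71, confocal imaging 1.62, NMR block 0.95 are the best per h.
Taking microarray batch + AFM scan + confocal imaging: 36 h used, 136 in expected citations.
The closest alternative, microarray batch + NMR block + AFM scan, reaches only 131.

136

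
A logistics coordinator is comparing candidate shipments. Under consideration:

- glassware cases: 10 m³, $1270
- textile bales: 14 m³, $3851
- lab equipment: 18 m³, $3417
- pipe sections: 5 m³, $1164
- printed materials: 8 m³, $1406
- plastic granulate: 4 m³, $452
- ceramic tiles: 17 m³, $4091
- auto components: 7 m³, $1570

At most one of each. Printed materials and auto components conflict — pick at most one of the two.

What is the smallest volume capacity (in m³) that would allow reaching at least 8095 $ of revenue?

35

Minimise m³ subject to total revenue ≥ 8095.
textile bales + plastic granulate + ceramic tiles reaches 8394 using 35 m³.
No combination under 35 m³ hits 8095.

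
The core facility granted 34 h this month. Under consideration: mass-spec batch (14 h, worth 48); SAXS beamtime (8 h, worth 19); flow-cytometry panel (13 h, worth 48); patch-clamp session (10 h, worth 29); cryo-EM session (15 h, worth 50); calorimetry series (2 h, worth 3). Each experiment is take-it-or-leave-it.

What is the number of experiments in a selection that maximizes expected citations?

3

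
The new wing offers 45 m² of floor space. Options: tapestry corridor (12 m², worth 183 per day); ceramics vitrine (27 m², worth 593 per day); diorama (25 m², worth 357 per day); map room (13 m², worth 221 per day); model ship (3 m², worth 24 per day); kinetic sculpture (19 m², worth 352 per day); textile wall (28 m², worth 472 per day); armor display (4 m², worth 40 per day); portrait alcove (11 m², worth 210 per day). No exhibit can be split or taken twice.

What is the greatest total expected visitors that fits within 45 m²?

Taking ceramics vitrine + model ship + armor display + portrait alcove: 45 m² used, 867 in expected visitors.

867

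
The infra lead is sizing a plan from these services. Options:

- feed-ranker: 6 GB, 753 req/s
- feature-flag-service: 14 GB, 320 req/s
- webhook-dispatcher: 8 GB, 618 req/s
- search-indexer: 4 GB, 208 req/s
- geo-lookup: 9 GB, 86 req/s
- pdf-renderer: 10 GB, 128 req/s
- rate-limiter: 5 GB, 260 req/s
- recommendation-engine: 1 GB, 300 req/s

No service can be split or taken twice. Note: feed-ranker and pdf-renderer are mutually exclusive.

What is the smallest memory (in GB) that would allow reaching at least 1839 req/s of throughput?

19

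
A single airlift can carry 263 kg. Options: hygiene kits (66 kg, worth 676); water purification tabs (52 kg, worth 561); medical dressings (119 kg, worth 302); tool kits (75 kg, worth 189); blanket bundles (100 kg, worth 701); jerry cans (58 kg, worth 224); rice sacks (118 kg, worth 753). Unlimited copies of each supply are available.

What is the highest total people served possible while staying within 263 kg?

2805

5×water purification tabs uses 260 of the 263 kg and totals 2805.
The spare 3 kg is too small for any remaining supply, and no exchange beats 2805.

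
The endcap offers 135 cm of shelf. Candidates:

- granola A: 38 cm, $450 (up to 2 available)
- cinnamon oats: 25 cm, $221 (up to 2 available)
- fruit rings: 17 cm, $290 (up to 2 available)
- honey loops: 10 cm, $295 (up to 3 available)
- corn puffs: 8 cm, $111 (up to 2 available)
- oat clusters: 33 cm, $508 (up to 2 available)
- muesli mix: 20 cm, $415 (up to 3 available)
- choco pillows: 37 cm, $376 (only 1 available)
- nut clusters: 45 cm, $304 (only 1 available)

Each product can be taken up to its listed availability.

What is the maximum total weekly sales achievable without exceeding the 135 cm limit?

Taking 2×fruit rings + 3×honey loops + corn puffs + 3×muesli mix: 132 cm used, 2821 in weekly sales.

2821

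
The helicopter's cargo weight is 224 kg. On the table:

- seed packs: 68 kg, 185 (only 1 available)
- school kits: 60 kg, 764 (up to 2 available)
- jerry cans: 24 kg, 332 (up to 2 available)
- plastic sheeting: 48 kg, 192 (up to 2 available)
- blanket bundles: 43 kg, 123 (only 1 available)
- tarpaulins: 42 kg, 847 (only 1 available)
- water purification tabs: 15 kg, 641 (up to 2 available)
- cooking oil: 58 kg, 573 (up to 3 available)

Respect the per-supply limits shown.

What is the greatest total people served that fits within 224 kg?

3989

Filling by ratio: school kits + 2×jerry cans + blanket bundles + tarpaulins + 2×water purification tabs for 3680, with 1 kg left unused.
Dropping jerry cans and blanket bundles frees 67 kg; slotting in school kits (60 kg) lifts the total to 3989 at 216 kg.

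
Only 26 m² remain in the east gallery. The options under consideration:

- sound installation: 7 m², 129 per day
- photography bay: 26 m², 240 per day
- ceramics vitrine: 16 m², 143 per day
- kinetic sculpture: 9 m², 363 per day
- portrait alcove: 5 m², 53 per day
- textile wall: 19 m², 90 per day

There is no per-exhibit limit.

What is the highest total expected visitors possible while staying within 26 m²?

855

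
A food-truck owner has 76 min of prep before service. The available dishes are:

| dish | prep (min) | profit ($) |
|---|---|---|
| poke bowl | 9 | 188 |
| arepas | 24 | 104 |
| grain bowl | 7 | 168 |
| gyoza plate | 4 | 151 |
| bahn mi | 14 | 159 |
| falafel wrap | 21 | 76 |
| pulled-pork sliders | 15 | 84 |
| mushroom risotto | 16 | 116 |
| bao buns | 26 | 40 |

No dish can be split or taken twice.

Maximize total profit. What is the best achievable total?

886

Ranking by ratio (profit/min): gyoza plate 37.75, grain bowl 24.00, poke bowl 20.89.
A density-first pass picks poke bowl + grain bowl + gyoza plate + bahn mi + pulled-pork sliders + mushroom risotto — 866 at 65 min.
The 15 min tied up in pulled-pork sliders is better spent on arepas — total rises to 886 (74 min).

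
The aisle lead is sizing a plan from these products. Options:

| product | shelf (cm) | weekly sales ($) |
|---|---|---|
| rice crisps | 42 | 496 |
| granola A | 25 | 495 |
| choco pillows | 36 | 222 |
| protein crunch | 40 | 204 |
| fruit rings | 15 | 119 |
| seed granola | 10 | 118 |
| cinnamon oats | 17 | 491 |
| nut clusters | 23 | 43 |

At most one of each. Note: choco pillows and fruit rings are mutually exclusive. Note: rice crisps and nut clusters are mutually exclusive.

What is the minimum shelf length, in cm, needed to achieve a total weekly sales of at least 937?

Minimise cm subject to total weekly sales ≥ 937.
Taking granola A + cinnamon oats gives 986 (≥ 937) for 42 cm.
No combination under 42 cm hits 937.

42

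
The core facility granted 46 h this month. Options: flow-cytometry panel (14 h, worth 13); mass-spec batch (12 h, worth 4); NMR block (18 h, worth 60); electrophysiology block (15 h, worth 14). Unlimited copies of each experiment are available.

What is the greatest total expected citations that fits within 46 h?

120

Ranking by ratio (expected citations/h): NMR block 3.33, electrophysiology block 0.93, flow-cytometry panel 0.93.
2×NMR block uses 36 of the 46 h and totals 120.
No other feasible combination exceeds 120.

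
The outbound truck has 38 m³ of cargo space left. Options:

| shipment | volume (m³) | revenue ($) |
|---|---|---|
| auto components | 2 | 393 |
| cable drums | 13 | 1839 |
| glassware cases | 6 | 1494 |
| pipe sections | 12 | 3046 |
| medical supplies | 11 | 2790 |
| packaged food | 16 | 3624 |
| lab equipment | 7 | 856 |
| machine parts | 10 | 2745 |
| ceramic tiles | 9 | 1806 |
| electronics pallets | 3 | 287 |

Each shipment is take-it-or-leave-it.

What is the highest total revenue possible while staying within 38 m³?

9415

Greedy by ratio would take auto components + pipe sections + medical supplies + machine parts + electronics pallets: 38 m³ used, total 9261.
Replace auto components and medical supplies and electronics pallets with packaged food: the trade gains 154 net, giving 9415 at 38 m³.
Nothing else within 38 m³ beats 9415.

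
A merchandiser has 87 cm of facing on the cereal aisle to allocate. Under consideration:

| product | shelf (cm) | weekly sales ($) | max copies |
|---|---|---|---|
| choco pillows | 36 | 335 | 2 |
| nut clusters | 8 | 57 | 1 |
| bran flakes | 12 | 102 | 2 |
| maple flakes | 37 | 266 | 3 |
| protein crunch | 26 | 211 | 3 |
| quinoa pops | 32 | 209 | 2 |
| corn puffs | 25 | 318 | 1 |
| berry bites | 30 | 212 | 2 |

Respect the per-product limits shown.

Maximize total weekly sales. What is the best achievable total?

Ranking by ratio (weekly sales/cm): corn puffs 12.72, choco pillows 9.31, bran flakes 8.50, protein crunch 8.12.
The ratio heuristic lands on choco pillows + 2×bran flakes + corn puffs (857) but leaves 2 cm idle.
Replace 2×bran flakes with protein crunch: the trade gains 7 net, giving 864 at 87 cm.

864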